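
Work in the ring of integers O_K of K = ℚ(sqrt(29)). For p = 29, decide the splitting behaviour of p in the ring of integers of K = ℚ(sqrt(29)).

d = 29 ≡ 1 (mod 4), so O_K = ℤ[(1+√29)/2] and disc(K) = d = 29.
29 divides disc(K) = 29, so 29 ramifies.

29 is ramified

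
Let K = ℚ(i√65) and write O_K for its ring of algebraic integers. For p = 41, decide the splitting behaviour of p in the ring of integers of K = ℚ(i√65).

Since -65 ≢ 1 mod 4, the ring of integers is ℤ[√-65] with discriminant 4·(-65) = -260.
41 ∤ -260, so 41 is unramified.
Euler's criterion: (-65)^20 mod 41 = 40. Thus (-65|41) = -1.
Legendre symbol -1 ⇒ 41 is inert.

inert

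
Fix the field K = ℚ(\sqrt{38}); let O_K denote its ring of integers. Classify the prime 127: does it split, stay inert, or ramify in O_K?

38 mod 4 = 2, hence disc K = 4·38 = 152 and O_K = ℤ[√38].
disc(K) = 152 is not divisible by 127; 127 is unramified.
Compute (38/127) via Euler: 38^((127-1)/2) mod 127 = 1, so (38/127) = 1.
(38/127) = 1, so 127 splits.

127 splits in O_K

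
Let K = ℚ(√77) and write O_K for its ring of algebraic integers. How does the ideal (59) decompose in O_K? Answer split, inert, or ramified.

d = 77 ≡ 1 (mod 4), so O_K = ℤ[(1+√77)/2] and disc(K) = d = 77.
59 ∤ 77, so 59 is unramified.
(77/59) = 18^29 mod 59 = 58, giving Legendre symbol -1.
(77/59) = -1, so 59 is inert.

inert — (59) stays prime in O_K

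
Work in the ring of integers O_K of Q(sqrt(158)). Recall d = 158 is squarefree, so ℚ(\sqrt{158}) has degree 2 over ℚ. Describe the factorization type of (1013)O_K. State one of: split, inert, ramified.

d = 158 ≡ 2 (mod 4), so O_K = ℤ[√158] and disc(K) = 4d = 632.
disc(K) = 632 is not divisible by 1013; 1013 is unramified.
Compute (158/1013) via Euler: 158^((1013-1)/2) mod 1013 = 1012, so (158/1013) = -1.
(158/1013) = -1, so 1013 is inert.

1013 remains inert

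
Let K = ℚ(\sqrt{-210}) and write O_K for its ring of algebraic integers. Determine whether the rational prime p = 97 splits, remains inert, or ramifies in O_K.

d = -210 ≡ 2 (mod 4), so O_K = ℤ[√-210] and disc(K) = 4d = -840.
disc(K) = -840 is not divisible by 97; 97 is unramified.
Euler's criterion: (-210)^48 mod 97 = 1. Thus (-210|97) = 1.
Legendre symbol 1 ⇒ 97 is split.

97 splits in O_K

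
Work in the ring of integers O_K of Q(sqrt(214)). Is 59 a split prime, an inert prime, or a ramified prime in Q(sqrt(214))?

214 mod 4 = 2, hence disc K = 4·214 = 856 and O_K = ℤ[√214].
Since gcd(59, 856) = 1 the prime 59 does not ramify.
(214/59) = 37^29 mod 59 = 58, giving Legendre symbol -1.
(214/59) = -1, so 59 is inert.

p is inert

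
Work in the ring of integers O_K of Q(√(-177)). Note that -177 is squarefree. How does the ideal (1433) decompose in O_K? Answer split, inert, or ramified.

Since -177 ≢ 1 mod 4, the ring of integers is ℤ[√-177] with discriminant 4·(-177) = -708.
Since gcd(1433, -708) = 1 the prime 1433 does not ramify.
Legendre symbol by Euler's criterion: (-177/1433) ≡ (-177)^716 ≡ 1432 (mod 1433), i.e. (-177/1433) = -1.
(-177/1433) = -1, so 1433 is inert.

p is inert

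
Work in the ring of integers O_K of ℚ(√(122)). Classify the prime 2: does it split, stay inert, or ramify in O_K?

d = 122 ≡ 2 (mod 4), so O_K = ℤ[√122] and disc(K) = 4d = 488.
Ramification test: 2 | 488. The prime 2 ramifies in K.

p ramifies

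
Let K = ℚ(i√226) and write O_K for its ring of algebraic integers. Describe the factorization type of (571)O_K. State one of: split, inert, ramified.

-226 mod 4 = 2, hence disc K = 4·(-226) = -904 and O_K = ℤ[√-226].
disc(K) = -904 is not divisible by 571; 571 is unramified.
Legendre symbol by Euler's criterion: (-226/571) ≡ (-226)^285 ≡ 570 (mod 571), i.e. (-226/571) = -1.
(-226/571) = -1, so 571 is inert.

inert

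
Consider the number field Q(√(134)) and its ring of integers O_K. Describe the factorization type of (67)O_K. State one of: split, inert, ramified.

ramified — (67) = 𝔭²

Since 134 ≢ 1 mod 4, the ring of integers is ℤ[√134] with discriminant 4·134 = 536.
67 divides disc(K) = 536, so 67 ramifies.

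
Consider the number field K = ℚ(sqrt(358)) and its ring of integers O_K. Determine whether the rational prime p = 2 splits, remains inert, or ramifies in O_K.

ramifies in O_K

358 mod 4 = 2, hence disc K = 4·358 = 1432 and O_K = ℤ[√358].
2 divides disc(K) = 1432, so 2 ramifies.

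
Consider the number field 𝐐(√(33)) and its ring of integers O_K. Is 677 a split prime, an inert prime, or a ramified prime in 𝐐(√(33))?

split — (677) = 𝔭₁𝔭₂ with 𝔭₁ ≠ 𝔭₂

33 mod 4 = 1, hence disc K = 33 and O_K = ℤ[(1+√33)/2].
677 ∤ 33, so 677 is unramified.
(33/677) = 33^338 mod 677 = 1, giving Legendre symbol 1.
(33/677) = 1, so 677 splits.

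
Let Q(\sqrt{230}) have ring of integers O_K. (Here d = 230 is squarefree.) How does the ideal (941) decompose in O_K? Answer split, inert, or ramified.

230 mod 4 = 2, hence disc K = 4·230 = 920 and O_K = ℤ[√230].
disc(K) = 920 is not divisible by 941; 941 is unramified.
Compute (230/941) via Euler: 230^((941-1)/2) mod 941 = 1, so (230/941) = 1.
d is a quadratic residue mod p, hence 941 splits in O_K.

941 splits in O_K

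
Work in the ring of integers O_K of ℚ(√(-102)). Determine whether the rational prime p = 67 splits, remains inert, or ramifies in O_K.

Since -102 ≢ 1 mod 4, the ring of integers is ℤ[√-102] with discriminant 4·(-102) = -408.
67 ∤ -408, so 67 is unramified.
Compute (-102/67) via Euler: 32^((67-1)/2) mod 67 = 66, so (-102/67) = -1.
d is a non-residue mod p, hence 67 remains inert in O_K.

inert — (67) stays prime in O_K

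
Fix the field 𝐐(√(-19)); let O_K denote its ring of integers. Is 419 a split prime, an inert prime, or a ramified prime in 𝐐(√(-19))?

d = -19 ≡ 1 (mod 4), so O_K = ℤ[(1+√-19)/2] and disc(K) = d = -19.
disc(K) = -19 is not divisible by 419; 419 is unramified.
Compute (-19/419) via Euler: 400^((419-1)/2) mod 419 = 1, so (-19/419) = 1.
(-19/419) = 1, so 419 splits.

split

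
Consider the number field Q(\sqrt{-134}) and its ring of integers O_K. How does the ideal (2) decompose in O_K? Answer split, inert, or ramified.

p ramifies

d = -134 ≡ 2 (mod 4), so O_K = ℤ[√-134] and disc(K) = 4d = -536.
2 divides disc(K) = -536, so 2 ramifies.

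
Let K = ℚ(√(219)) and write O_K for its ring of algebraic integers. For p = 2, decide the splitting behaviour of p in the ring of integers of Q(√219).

Since 219 ≢ 1 mod 4, the ring of integers is ℤ[√219] with discriminant 4·219 = 876.
Ramification test: 2 | 876. The prime 2 ramifies in K.

ramifies in O_K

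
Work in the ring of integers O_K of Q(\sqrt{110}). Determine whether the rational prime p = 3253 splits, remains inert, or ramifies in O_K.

inert

d = 110 ≡ 2 (mod 4), so O_K = ℤ[√110] and disc(K) = 4d = 440.
Since gcd(3253, 440) = 1 the prime 3253 does not ramify.
(110/3253) = 110^1626 mod 3253 = 3252, giving Legendre symbol -1.
Legendre symbol -1 ⇒ 3253 is inert.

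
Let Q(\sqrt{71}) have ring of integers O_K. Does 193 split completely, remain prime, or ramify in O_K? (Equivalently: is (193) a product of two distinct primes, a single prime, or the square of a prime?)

d = 71 ≡ 3 (mod 4), so O_K = ℤ[√71] and disc(K) = 4d = 284.
193 ∤ 284, so 193 is unramified.
Euler's criterion: 71^96 mod 193 = 192. Thus (71|193) = -1.
Legendre symbol -1 ⇒ 193 is inert.

inert — (193) stays prime in O_K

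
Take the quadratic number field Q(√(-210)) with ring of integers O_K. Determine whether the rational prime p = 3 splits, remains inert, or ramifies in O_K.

p ramifies

-210 mod 4 = 2, hence disc K = 4·(-210) = -840 and O_K = ℤ[√-210].
Ramification test: 3 | -840. The prime 3 ramifies in K.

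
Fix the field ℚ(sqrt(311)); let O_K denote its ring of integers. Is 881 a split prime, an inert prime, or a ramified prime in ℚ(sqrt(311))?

remains prime (inert)

d = 311 ≡ 3 (mod 4), so O_K = ℤ[√311] and disc(K) = 4d = 1244.
Since gcd(881, 1244) = 1 the prime 881 does not ramify.
(311/881) = 311^440 mod 881 = 880, giving Legendre symbol -1.
d is a non-residue mod p, hence 881 remains inert in O_K.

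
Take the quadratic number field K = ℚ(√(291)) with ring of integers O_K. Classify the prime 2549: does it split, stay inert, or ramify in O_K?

inert — (2549) stays prime in O_K

Since 291 ≢ 1 mod 4, the ring of integers is ℤ[√291] with discriminant 4·291 = 1164.
disc(K) = 1164 is not divisible by 2549; 2549 is unramified.
Legendre symbol by Euler's criterion: (291/2549) ≡ 291^1274 ≡ 2548 (mod 2549), i.e. (291/2549) = -1.
d is a non-residue mod p, hence 2549 remains inert in O_K.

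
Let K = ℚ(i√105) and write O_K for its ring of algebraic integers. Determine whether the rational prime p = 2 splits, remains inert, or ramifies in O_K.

ramified — (2) = 𝔭²

d = -105 ≡ 3 (mod 4), so O_K = ℤ[√-105] and disc(K) = 4d = -420.
2 divides disc(K) = -420, so 2 ramifies.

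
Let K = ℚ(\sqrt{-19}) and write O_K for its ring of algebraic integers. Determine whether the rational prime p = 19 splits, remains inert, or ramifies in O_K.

-19 mod 4 = 1, hence disc K = -19 and O_K = ℤ[(1+√-19)/2].
disc(K) = -19 = 19·(-1), so p = 19 is ramified.

ramified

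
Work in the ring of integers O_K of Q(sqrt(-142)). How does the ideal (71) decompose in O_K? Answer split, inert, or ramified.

-142 mod 4 = 2, hence disc K = 4·(-142) = -568 and O_K = ℤ[√-142].
71 divides disc(K) = -568, so 71 ramifies.

ramified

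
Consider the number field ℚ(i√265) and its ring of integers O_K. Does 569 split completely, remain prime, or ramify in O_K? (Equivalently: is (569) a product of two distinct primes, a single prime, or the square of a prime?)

remains prime (inert)

d = -265 ≡ 3 (mod 4), so O_K = ℤ[√-265] and disc(K) = 4d = -1060.
disc(K) = -1060 is not divisible by 569; 569 is unramified.
Euler's criterion: (-265)^284 mod 569 = 568. Thus (-265|569) = -1.
(-265/569) = -1, so 569 is inert.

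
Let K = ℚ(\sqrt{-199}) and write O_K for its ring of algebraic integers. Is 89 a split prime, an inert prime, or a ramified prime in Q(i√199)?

d = -199 ≡ 1 (mod 4), so O_K = ℤ[(1+√-199)/2] and disc(K) = d = -199.
Since gcd(89, -199) = 1 the prime 89 does not ramify.
(-199/89) = 68^44 mod 89 = 1, giving Legendre symbol 1.
(-199/89) = 1, so 89 splits.

split — (89) = 𝔭₁𝔭₂ with 𝔭₁ ≠ 𝔭₂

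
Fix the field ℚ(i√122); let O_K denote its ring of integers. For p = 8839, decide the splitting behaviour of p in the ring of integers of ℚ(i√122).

p splits

Since -122 ≢ 1 mod 4, the ring of integers is ℤ[√-122] with discriminant 4·(-122) = -488.
disc(K) = -488 is not divisible by 8839; 8839 is unramified.
(-122/8839) = 8717^4419 mod 8839 = 1, giving Legendre symbol 1.
(-122/8839) = 1, so 8839 splits.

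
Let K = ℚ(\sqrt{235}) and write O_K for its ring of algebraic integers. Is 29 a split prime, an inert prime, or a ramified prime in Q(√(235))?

29 remains inert

Since 235 ≢ 1 mod 4, the ring of integers is ℤ[√235] with discriminant 4·235 = 940.
Since gcd(29, 940) = 1 the prime 29 does not ramify.
Legendre symbol by Euler's criterion: (235/29) ≡ 235^14 ≡ 28 (mod 29), i.e. (235/29) = -1.
(235/29) = -1, so 29 is inert.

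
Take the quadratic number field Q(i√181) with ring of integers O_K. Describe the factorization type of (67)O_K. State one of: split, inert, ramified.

inert

-181 mod 4 = 3, hence disc K = 4·(-181) = -724 and O_K = ℤ[√-181].
disc(K) = -724 is not divisible by 67; 67 is unramified.
Euler's criterion: (-181)^33 mod 67 = 66. Thus (-181|67) = -1.
(-181/67) = -1, so 67 is inert.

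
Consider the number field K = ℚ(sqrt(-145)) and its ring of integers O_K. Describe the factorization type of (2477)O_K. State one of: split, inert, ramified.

split — (2477) = 𝔭₁𝔭₂ with 𝔭₁ ≠ 𝔭₂

d = -145 ≡ 3 (mod 4), so O_K = ℤ[√-145] and disc(K) = 4d = -580.
disc(K) = -580 is not divisible by 2477; 2477 is unramified.
Legendre symbol by Euler's criterion: (-145/2477) ≡ (-145)^1238 ≡ 1 (mod 2477), i.e. (-145/2477) = 1.
d is a quadratic residue mod p, hence 2477 splits in O_K.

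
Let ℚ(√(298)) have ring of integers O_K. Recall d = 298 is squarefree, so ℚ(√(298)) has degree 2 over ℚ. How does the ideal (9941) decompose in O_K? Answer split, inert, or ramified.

Since 298 ≢ 1 mod 4, the ring of integers is ℤ[√298] with discriminant 4·298 = 1192.
Since gcd(9941, 1192) = 1 the prime 9941 does not ramify.
Legendre symbol by Euler's criterion: (298/9941) ≡ 298^4970 ≡ 9940 (mod 9941), i.e. (298/9941) = -1.
d is a non-residue mod p, hence 9941 remains inert in O_K.

inert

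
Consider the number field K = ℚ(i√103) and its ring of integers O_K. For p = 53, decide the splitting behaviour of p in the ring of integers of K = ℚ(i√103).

inert

-103 mod 4 = 1, hence disc K = -103 and O_K = ℤ[(1+√-103)/2].
Since gcd(53, -103) = 1 the prime 53 does not ramify.
Legendre symbol by Euler's criterion: (-103/53) ≡ (-103)^26 ≡ 52 (mod 53), i.e. (-103/53) = -1.
(-103/53) = -1, so 53 is inert.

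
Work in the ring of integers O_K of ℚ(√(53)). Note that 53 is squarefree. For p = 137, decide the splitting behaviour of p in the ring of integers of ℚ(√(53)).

p is inert

Since 53 ≡ 1 mod 4, the ring of integers is ℤ[(1+√53)/2] with discriminant 53.
disc(K) = 53 is not divisible by 137; 137 is unramified.
Euler's criterion: 53^68 mod 137 = 136. Thus (53|137) = -1.
Legendre symbol -1 ⇒ 137 is inert.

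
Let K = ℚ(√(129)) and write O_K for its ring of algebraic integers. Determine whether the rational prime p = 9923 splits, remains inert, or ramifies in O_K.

129 mod 4 = 1, hence disc K = 129 and O_K = ℤ[(1+√129)/2].
Since gcd(9923, 129) = 1 the prime 9923 does not ramify.
(129/9923) = 129^4961 mod 9923 = 1, giving Legendre symbol 1.
Legendre symbol 1 ⇒ 9923 is split.

splits completely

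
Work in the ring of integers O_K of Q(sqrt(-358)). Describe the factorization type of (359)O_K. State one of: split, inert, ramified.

split — (359) = 𝔭₁𝔭₂ with 𝔭₁ ≠ 𝔭₂

-358 mod 4 = 2, hence disc K = 4·(-358) = -1432 and O_K = ℤ[√-358].
disc(K) = -1432 is not divisible by 359; 359 is unramified.
Legendre symbol by Euler's criterion: (-358/359) ≡ (-358)^179 ≡ 1 (mod 359), i.e. (-358/359) = 1.
(-358/359) = 1, so 359 splits.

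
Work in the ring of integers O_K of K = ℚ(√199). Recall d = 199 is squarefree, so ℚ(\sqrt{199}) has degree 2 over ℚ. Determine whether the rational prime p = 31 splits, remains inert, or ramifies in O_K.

199 mod 4 = 3, hence disc K = 4·199 = 796 and O_K = ℤ[√199].
disc(K) = 796 is not divisible by 31; 31 is unramified.
Legendre symbol by Euler's criterion: (199/31) ≡ 199^15 ≡ 30 (mod 31), i.e. (199/31) = -1.
Legendre symbol -1 ⇒ 31 is inert.

inert — (31) stays prime in O_K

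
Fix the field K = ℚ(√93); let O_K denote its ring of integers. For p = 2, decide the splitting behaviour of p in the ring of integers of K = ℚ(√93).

p is inert

d = 93 ≡ 1 (mod 4), so O_K = ℤ[(1+√93)/2] and disc(K) = d = 93.
2 ∤ 93, so 2 is unramified.
Checking d mod 8: 93 ≡ 5. Hence 2 is inert in O_K.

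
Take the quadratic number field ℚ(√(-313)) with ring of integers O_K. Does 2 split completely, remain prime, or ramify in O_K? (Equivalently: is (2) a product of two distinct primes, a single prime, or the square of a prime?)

ramified — (2) = 𝔭²

d = -313 ≡ 3 (mod 4), so O_K = ℤ[√-313] and disc(K) = 4d = -1252.
disc(K) = -1252 = 2·(-626), so p = 2 is ramified.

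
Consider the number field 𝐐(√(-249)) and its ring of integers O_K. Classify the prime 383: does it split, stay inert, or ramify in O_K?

383 splits in O_K

d = -249 ≡ 3 (mod 4), so O_K = ℤ[√-249] and disc(K) = 4d = -996.
Since gcd(383, -996) = 1 the prime 383 does not ramify.
Compute (-249/383) via Euler: 134^((383-1)/2) mod 383 = 1, so (-249/383) = 1.
d is a quadratic residue mod p, hence 383 splits in O_K.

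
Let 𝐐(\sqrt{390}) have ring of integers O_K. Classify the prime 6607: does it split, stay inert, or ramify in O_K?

6607 splits in O_K

390 mod 4 = 2, hence disc K = 4·390 = 1560 and O_K = ℤ[√390].
Since gcd(6607, 1560) = 1 the prime 6607 does not ramify.
Euler's criterion: 390^3303 mod 6607 = 1. Thus (390|6607) = 1.
(390/6607) = 1, so 6607 splits.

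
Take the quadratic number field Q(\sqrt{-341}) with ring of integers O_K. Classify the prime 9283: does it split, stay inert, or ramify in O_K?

split

Since -341 ≢ 1 mod 4, the ring of integers is ℤ[√-341] with discriminant 4·(-341) = -1364.
disc(K) = -1364 is not divisible by 9283; 9283 is unramified.
Legendre symbol by Euler's criterion: (-341/9283) ≡ (-341)^4641 ≡ 1 (mod 9283), i.e. (-341/9283) = 1.
Legendre symbol 1 ⇒ 9283 is split.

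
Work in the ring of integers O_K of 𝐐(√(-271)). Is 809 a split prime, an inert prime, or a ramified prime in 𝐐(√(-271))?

Since -271 ≡ 1 mod 4, the ring of integers is ℤ[(1+√-271)/2] with discriminant -271.
disc(K) = -271 is not divisible by 809; 809 is unramified.
Legendre symbol by Euler's criterion: (-271/809) ≡ (-271)^404 ≡ 808 (mod 809), i.e. (-271/809) = -1.
Legendre symbol -1 ⇒ 809 is inert.

remains prime (inert)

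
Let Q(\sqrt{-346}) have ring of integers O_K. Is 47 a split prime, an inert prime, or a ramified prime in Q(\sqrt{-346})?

47 remains inert

-346 mod 4 = 2, hence disc K = 4·(-346) = -1384 and O_K = ℤ[√-346].
47 ∤ -1384, so 47 is unramified.
(-346/47) = 30^23 mod 47 = 46, giving Legendre symbol -1.
(-346/47) = -1, so 47 is inert.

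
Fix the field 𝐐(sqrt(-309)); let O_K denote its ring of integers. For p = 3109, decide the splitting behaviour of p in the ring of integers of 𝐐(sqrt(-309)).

3109 splits in O_K

d = -309 ≡ 3 (mod 4), so O_K = ℤ[√-309] and disc(K) = 4d = -1236.
3109 ∤ -1236, so 3109 is unramified.
Legendre symbol by Euler's criterion: (-309/3109) ≡ (-309)^1554 ≡ 1 (mod 3109), i.e. (-309/3109) = 1.
d is a quadratic residue mod p, hence 3109 splits in O_K.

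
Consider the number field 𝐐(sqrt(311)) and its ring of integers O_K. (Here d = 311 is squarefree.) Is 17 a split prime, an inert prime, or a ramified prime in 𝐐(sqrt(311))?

Since 311 ≢ 1 mod 4, the ring of integers is ℤ[√311] with discriminant 4·311 = 1244.
disc(K) = 1244 is not divisible by 17; 17 is unramified.
Euler's criterion: 311^8 mod 17 = 16. Thus (311|17) = -1.
(311/17) = -1, so 17 is inert.

17 remains inert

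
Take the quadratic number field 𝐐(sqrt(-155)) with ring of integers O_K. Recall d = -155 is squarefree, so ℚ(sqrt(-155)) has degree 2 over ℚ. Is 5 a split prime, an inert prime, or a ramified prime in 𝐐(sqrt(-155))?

p ramifies

Since -155 ≡ 1 mod 4, the ring of integers is ℤ[(1+√-155)/2] with discriminant -155.
Ramification test: 5 | -155. The prime 5 ramifies in K.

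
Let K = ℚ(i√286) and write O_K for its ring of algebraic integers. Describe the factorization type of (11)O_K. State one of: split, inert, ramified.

ramified — (11) = 𝔭²

d = -286 ≡ 2 (mod 4), so O_K = ℤ[√-286] and disc(K) = 4d = -1144.
11 divides disc(K) = -1144, so 11 ramifies.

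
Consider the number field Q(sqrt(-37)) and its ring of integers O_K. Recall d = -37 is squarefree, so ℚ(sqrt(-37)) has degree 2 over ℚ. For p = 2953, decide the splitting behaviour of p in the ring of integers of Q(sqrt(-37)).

-37 mod 4 = 3, hence disc K = 4·(-37) = -148 and O_K = ℤ[√-37].
2953 ∤ -148, so 2953 is unramified.
Compute (-37/2953) via Euler: 2916^((2953-1)/2) mod 2953 = 1, so (-37/2953) = 1.
Legendre symbol 1 ⇒ 2953 is split.

p splits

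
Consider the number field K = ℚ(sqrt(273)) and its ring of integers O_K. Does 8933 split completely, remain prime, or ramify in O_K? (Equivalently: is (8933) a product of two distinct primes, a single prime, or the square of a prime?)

8933 splits in O_K

Since 273 ≡ 1 mod 4, the ring of integers is ℤ[(1+√273)/2] with discriminant 273.
Since gcd(8933, 273) = 1 the prime 8933 does not ramify.
Compute (273/8933) via Euler: 273^((8933-1)/2) mod 8933 = 1, so (273/8933) = 1.
Legendre symbol 1 ⇒ 8933 is split.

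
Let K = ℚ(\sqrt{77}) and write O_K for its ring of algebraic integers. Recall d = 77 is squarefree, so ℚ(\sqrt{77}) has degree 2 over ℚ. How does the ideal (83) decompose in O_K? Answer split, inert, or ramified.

d = 77 ≡ 1 (mod 4), so O_K = ℤ[(1+√77)/2] and disc(K) = d = 77.
Since gcd(83, 77) = 1 the prime 83 does not ramify.
Compute (77/83) via Euler: 77^((83-1)/2) mod 83 = 1, so (77/83) = 1.
d is a quadratic residue mod p, hence 83 splits in O_K.

83 splits in O_K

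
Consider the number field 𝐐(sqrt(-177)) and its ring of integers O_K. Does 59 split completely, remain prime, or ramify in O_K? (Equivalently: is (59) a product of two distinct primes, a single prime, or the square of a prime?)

ramified — (59) = 𝔭²

Since -177 ≢ 1 mod 4, the ring of integers is ℤ[√-177] with discriminant 4·(-177) = -708.
Ramification test: 59 | -708. The prime 59 ramifies in K.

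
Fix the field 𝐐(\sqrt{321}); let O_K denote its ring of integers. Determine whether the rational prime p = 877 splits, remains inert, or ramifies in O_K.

877 remains inert

d = 321 ≡ 1 (mod 4), so O_K = ℤ[(1+√321)/2] and disc(K) = d = 321.
877 ∤ 321, so 877 is unramified.
(321/877) = 321^438 mod 877 = 876, giving Legendre symbol -1.
d is a non-residue mod p, hence 877 remains inert in O_K.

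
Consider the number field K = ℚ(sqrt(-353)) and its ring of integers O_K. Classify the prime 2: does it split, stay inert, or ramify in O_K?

p ramifies

d = -353 ≡ 3 (mod 4), so O_K = ℤ[√-353] and disc(K) = 4d = -1412.
Ramification test: 2 | -1412. The prime 2 ramifies in K.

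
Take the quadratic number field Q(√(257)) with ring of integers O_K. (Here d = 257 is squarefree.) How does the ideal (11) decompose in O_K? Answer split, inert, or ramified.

splits completely

Since 257 ≡ 1 mod 4, the ring of integers is ℤ[(1+√257)/2] with discriminant 257.
Since gcd(11, 257) = 1 the prime 11 does not ramify.
(257/11) = 4^5 mod 11 = 1, giving Legendre symbol 1.
Legendre symbol 1 ⇒ 11 is split.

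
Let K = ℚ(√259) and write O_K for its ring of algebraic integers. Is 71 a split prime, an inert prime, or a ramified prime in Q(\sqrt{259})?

Since 259 ≢ 1 mod 4, the ring of integers is ℤ[√259] with discriminant 4·259 = 1036.
disc(K) = 1036 is not divisible by 71; 71 is unramified.
Euler's criterion: 259^35 mod 71 = 70. Thus (259|71) = -1.
d is a non-residue mod p, hence 71 remains inert in O_K.

inert — (71) stays prime in O_K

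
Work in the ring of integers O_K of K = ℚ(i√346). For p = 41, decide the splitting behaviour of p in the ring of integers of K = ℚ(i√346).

41 splits in O_K

Since -346 ≢ 1 mod 4, the ring of integers is ℤ[√-346] with discriminant 4·(-346) = -1384.
41 ∤ -1384, so 41 is unramified.
Compute (-346/41) via Euler: 23^((41-1)/2) mod 41 = 1, so (-346/41) = 1.
Legendre symbol 1 ⇒ 41 is split.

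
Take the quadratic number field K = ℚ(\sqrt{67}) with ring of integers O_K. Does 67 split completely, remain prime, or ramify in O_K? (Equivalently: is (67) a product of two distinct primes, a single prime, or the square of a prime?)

ramified

d = 67 ≡ 3 (mod 4), so O_K = ℤ[√67] and disc(K) = 4d = 268.
disc(K) = 268 = 67·4, so p = 67 is ramified.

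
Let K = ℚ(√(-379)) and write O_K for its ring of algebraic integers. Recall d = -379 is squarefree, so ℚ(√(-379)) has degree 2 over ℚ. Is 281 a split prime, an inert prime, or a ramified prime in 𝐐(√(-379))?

p splits

-379 mod 4 = 1, hence disc K = -379 and O_K = ℤ[(1+√-379)/2].
disc(K) = -379 is not divisible by 281; 281 is unramified.
Euler's criterion: (-379)^140 mod 281 = 1. Thus (-379|281) = 1.
Legendre symbol 1 ⇒ 281 is split.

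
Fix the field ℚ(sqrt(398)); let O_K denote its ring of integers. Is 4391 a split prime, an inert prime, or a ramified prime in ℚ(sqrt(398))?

d = 398 ≡ 2 (mod 4), so O_K = ℤ[√398] and disc(K) = 4d = 1592.
4391 ∤ 1592, so 4391 is unramified.
Euler's criterion: 398^2195 mod 4391 = 4390. Thus (398|4391) = -1.
Legendre symbol -1 ⇒ 4391 is inert.

4391 remains inert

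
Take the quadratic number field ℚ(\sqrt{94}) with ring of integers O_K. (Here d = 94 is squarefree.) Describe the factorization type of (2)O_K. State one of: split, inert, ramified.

Since 94 ≢ 1 mod 4, the ring of integers is ℤ[√94] with discriminant 4·94 = 376.
disc(K) = 376 = 2·188, so p = 2 is ramified.

2 is ramified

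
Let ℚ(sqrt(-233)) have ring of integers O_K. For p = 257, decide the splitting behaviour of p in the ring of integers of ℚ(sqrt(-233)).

inert

Since -233 ≢ 1 mod 4, the ring of integers is ℤ[√-233] with discriminant 4·(-233) = -932.
257 ∤ -932, so 257 is unramified.
Euler's criterion: (-233)^128 mod 257 = 256. Thus (-233|257) = -1.
Legendre symbol -1 ⇒ 257 is inert.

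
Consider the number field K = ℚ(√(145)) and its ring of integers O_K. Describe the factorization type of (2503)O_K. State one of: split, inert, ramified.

inert — (2503) stays prime in O_K

d = 145 ≡ 1 (mod 4), so O_K = ℤ[(1+√145)/2] and disc(K) = d = 145.
Since gcd(2503, 145) = 1 the prime 2503 does not ramify.
(145/2503) = 145^1251 mod 2503 = 2502, giving Legendre symbol -1.
d is a non-residue mod p, hence 2503 remains inert in O_K.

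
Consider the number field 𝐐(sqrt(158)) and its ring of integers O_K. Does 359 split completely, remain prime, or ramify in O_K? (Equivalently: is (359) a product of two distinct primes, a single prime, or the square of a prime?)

splits completely

158 mod 4 = 2, hence disc K = 4·158 = 632 and O_K = ℤ[√158].
Since gcd(359, 632) = 1 the prime 359 does not ramify.
Euler's criterion: 158^179 mod 359 = 1. Thus (158|359) = 1.
Legendre symbol 1 ⇒ 359 is split.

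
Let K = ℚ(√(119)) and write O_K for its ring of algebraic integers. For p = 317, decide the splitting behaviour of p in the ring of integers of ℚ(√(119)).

inert — (317) stays prime in O_K

Since 119 ≢ 1 mod 4, the ring of integers is ℤ[√119] with discriminant 4·119 = 476.
disc(K) = 476 is not divisible by 317; 317 is unramified.
Legendre symbol by Euler's criterion: (119/317) ≡ 119^158 ≡ 316 (mod 317), i.e. (119/317) = -1.
(119/317) = -1, so 317 is inert.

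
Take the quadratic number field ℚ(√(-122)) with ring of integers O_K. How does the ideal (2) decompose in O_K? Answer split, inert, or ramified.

ramified

-122 mod 4 = 2, hence disc K = 4·(-122) = -488 and O_K = ℤ[√-122].
Ramification test: 2 | -488. The prime 2 ramifies in K.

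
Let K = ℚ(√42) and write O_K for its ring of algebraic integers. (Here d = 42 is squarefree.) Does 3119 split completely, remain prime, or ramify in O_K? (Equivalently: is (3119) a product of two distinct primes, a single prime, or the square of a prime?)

inert — (3119) stays prime in O_K

42 mod 4 = 2, hence disc K = 4·42 = 168 and O_K = ℤ[√42].
3119 ∤ 168, so 3119 is unramified.
(42/3119) = 42^1559 mod 3119 = 3118, giving Legendre symbol -1.
(42/3119) = -1, so 3119 is inert.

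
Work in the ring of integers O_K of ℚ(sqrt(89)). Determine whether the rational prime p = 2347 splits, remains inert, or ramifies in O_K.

89 mod 4 = 1, hence disc K = 89 and O_K = ℤ[(1+√89)/2].
disc(K) = 89 is not divisible by 2347; 2347 is unramified.
Euler's criterion: 89^1173 mod 2347 = 2346. Thus (89|2347) = -1.
Legendre symbol -1 ⇒ 2347 is inert.

inert — (2347) stays prime in O_K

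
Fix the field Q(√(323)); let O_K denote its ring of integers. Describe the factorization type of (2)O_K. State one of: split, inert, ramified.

ramified — (2) = 𝔭²

d = 323 ≡ 3 (mod 4), so O_K = ℤ[√323] and disc(K) = 4d = 1292.
2 divides disc(K) = 1292, so 2 ramifies.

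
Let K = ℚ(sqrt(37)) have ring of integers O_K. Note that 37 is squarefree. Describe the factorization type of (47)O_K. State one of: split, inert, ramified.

d = 37 ≡ 1 (mod 4), so O_K = ℤ[(1+√37)/2] and disc(K) = d = 37.
47 ∤ 37, so 47 is unramified.
(37/47) = 37^23 mod 47 = 1, giving Legendre symbol 1.
(37/47) = 1, so 47 splits.

split — (47) = 𝔭₁𝔭₂ with 𝔭₁ ≠ 𝔭₂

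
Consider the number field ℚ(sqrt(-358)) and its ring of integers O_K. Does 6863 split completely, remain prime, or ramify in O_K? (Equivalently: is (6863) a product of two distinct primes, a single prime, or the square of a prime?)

split — (6863) = 𝔭₁𝔭₂ with 𝔭₁ ≠ 𝔭₂

-358 mod 4 = 2, hence disc K = 4·(-358) = -1432 and O_K = ℤ[√-358].
disc(K) = -1432 is not divisible by 6863; 6863 is unramified.
Euler's criterion: (-358)^3431 mod 6863 = 1. Thus (-358|6863) = 1.
(-358/6863) = 1, so 6863 splits.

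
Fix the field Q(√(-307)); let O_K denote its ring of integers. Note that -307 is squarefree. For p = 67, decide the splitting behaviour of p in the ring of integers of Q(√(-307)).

-307 mod 4 = 1, hence disc K = -307 and O_K = ℤ[(1+√-307)/2].
67 ∤ -307, so 67 is unramified.
(-307/67) = 28^33 mod 67 = 66, giving Legendre symbol -1.
d is a non-residue mod p, hence 67 remains inert in O_K.

remains prime (inert)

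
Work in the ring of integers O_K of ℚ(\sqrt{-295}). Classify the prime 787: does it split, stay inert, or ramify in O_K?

d = -295 ≡ 1 (mod 4), so O_K = ℤ[(1+√-295)/2] and disc(K) = d = -295.
disc(K) = -295 is not divisible by 787; 787 is unramified.
Legendre symbol by Euler's criterion: (-295/787) ≡ (-295)^393 ≡ 786 (mod 787), i.e. (-295/787) = -1.
(-295/787) = -1, so 787 is inert.

p is inert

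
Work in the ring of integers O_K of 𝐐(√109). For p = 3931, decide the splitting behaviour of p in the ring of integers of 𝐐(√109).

109 mod 4 = 1, hence disc K = 109 and O_K = ℤ[(1+√109)/2].
Since gcd(3931, 109) = 1 the prime 3931 does not ramify.
Euler's criterion: 109^1965 mod 3931 = 1. Thus (109|3931) = 1.
Legendre symbol 1 ⇒ 3931 is split.

split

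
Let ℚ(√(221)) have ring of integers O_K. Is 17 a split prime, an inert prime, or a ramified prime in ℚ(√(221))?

p ramifies

d = 221 ≡ 1 (mod 4), so O_K = ℤ[(1+√221)/2] and disc(K) = d = 221.
17 divides disc(K) = 221, so 17 ramifies.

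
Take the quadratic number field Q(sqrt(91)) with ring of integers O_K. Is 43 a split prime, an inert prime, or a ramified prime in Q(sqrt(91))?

Since 91 ≢ 1 mod 4, the ring of integers is ℤ[√91] with discriminant 4·91 = 364.
Since gcd(43, 364) = 1 the prime 43 does not ramify.
Compute (91/43) via Euler: 5^((43-1)/2) mod 43 = 42, so (91/43) = -1.
Legendre symbol -1 ⇒ 43 is inert.

remains prime (inert)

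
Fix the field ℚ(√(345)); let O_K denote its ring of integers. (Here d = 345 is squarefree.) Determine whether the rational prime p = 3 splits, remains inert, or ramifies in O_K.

p ramifies

345 mod 4 = 1, hence disc K = 345 and O_K = ℤ[(1+√345)/2].
3 divides disc(K) = 345, so 3 ramifies.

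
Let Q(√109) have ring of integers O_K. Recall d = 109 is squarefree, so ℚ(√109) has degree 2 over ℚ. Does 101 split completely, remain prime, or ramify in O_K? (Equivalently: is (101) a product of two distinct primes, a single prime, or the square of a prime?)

d = 109 ≡ 1 (mod 4), so O_K = ℤ[(1+√109)/2] and disc(K) = d = 109.
Since gcd(101, 109) = 1 the prime 101 does not ramify.
(109/101) = 8^50 mod 101 = 100, giving Legendre symbol -1.
d is a non-residue mod p, hence 101 remains inert in O_K.

101 remains inert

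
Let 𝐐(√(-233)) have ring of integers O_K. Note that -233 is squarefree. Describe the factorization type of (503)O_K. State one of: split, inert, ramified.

inert — (503) stays prime in O_K

Since -233 ≢ 1 mod 4, the ring of integers is ℤ[√-233] with discriminant 4·(-233) = -932.
Since gcd(503, -932) = 1 the prime 503 does not ramify.
(-233/503) = 270^251 mod 503 = 502, giving Legendre symbol -1.
(-233/503) = -1, so 503 is inert.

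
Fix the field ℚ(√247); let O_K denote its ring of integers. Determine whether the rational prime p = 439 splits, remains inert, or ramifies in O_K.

Since 247 ≢ 1 mod 4, the ring of integers is ℤ[√247] with discriminant 4·247 = 988.
disc(K) = 988 is not divisible by 439; 439 is unramified.
Compute (247/439) via Euler: 247^((439-1)/2) mod 439 = 1, so (247/439) = 1.
d is a quadratic residue mod p, hence 439 splits in O_K.

splits completely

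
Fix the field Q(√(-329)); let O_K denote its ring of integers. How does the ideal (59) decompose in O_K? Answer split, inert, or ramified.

split

Since -329 ≢ 1 mod 4, the ring of integers is ℤ[√-329] with discriminant 4·(-329) = -1316.
disc(K) = -1316 is not divisible by 59; 59 is unramified.
Compute (-329/59) via Euler: 25^((59-1)/2) mod 59 = 1, so (-329/59) = 1.
d is a quadratic residue mod p, hence 59 splits in O_K.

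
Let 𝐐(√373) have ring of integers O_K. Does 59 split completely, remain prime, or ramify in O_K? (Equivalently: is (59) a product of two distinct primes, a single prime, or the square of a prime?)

d = 373 ≡ 1 (mod 4), so O_K = ℤ[(1+√373)/2] and disc(K) = d = 373.
disc(K) = 373 is not divisible by 59; 59 is unramified.
Euler's criterion: 373^29 mod 59 = 1. Thus (373|59) = 1.
(373/59) = 1, so 59 splits.

split — (59) = 𝔭₁𝔭₂ with 𝔭₁ ≠ 𝔭₂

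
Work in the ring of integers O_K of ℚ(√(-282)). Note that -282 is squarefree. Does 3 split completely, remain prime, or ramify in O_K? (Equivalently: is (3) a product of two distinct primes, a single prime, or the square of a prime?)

-282 mod 4 = 2, hence disc K = 4·(-282) = -1128 and O_K = ℤ[√-282].
Ramification test: 3 | -1128. The prime 3 ramifies in K.

ramified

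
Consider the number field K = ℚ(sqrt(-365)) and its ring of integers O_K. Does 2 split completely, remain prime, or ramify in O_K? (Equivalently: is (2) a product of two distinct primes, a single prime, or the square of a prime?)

ramified — (2) = 𝔭²

-365 mod 4 = 3, hence disc K = 4·(-365) = -1460 and O_K = ℤ[√-365].
Ramification test: 2 | -1460. The prime 2 ramifies in K.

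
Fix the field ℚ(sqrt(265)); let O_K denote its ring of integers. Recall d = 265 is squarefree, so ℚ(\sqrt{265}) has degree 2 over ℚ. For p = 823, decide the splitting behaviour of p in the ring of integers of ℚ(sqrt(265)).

d = 265 ≡ 1 (mod 4), so O_K = ℤ[(1+√265)/2] and disc(K) = d = 265.
Since gcd(823, 265) = 1 the prime 823 does not ramify.
Compute (265/823) via Euler: 265^((823-1)/2) mod 823 = 822, so (265/823) = -1.
d is a non-residue mod p, hence 823 remains inert in O_K.

823 remains inert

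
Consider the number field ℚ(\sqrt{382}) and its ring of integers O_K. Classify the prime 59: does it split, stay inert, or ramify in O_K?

Since 382 ≢ 1 mod 4, the ring of integers is ℤ[√382] with discriminant 4·382 = 1528.
59 ∤ 1528, so 59 is unramified.
(382/59) = 28^29 mod 59 = 1, giving Legendre symbol 1.
d is a quadratic residue mod p, hence 59 splits in O_K.

59 splits in O_K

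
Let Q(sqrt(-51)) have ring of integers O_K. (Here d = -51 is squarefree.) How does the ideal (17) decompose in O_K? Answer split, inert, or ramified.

ramified

d = -51 ≡ 1 (mod 4), so O_K = ℤ[(1+√-51)/2] and disc(K) = d = -51.
disc(K) = -51 = 17·(-3), so p = 17 is ramified.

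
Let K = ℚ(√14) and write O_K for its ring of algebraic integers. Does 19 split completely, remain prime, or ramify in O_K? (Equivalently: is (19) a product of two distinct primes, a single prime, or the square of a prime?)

inert

d = 14 ≡ 2 (mod 4), so O_K = ℤ[√14] and disc(K) = 4d = 56.
disc(K) = 56 is not divisible by 19; 19 is unramified.
(14/19) = 14^9 mod 19 = 18, giving Legendre symbol -1.
(14/19) = -1, so 19 is inert.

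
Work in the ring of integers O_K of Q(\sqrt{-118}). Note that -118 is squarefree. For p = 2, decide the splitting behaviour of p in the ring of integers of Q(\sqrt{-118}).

ramified

-118 mod 4 = 2, hence disc K = 4·(-118) = -472 and O_K = ℤ[√-118].
disc(K) = -472 = 2·(-236), so p = 2 is ramified.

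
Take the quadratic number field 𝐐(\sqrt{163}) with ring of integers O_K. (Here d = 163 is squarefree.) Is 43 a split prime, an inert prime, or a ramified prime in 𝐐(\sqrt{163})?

inert

Since 163 ≢ 1 mod 4, the ring of integers is ℤ[√163] with discriminant 4·163 = 652.
disc(K) = 652 is not divisible by 43; 43 is unramified.
Compute (163/43) via Euler: 34^((43-1)/2) mod 43 = 42, so (163/43) = -1.
Legendre symbol -1 ⇒ 43 is inert.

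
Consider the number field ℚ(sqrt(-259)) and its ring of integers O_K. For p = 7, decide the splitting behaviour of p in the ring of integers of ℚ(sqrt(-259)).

d = -259 ≡ 1 (mod 4), so O_K = ℤ[(1+√-259)/2] and disc(K) = d = -259.
7 divides disc(K) = -259, so 7 ramifies.

p ramifies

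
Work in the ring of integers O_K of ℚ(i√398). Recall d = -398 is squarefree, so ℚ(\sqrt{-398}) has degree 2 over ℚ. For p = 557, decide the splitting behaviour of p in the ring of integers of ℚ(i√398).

splits completely

-398 mod 4 = 2, hence disc K = 4·(-398) = -1592 and O_K = ℤ[√-398].
557 ∤ -1592, so 557 is unramified.
Euler's criterion: (-398)^278 mod 557 = 1. Thus (-398|557) = 1.
(-398/557) = 1, so 557 splits.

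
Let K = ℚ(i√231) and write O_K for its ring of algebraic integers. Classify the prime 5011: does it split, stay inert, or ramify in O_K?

split — (5011) = 𝔭₁𝔭₂ with 𝔭₁ ≠ 𝔭₂

Since -231 ≡ 1 mod 4, the ring of integers is ℤ[(1+√-231)/2] with discriminant -231.
Since gcd(5011, -231) = 1 the prime 5011 does not ramify.
(-231/5011) = 4780^2505 mod 5011 = 1, giving Legendre symbol 1.
Legendre symbol 1 ⇒ 5011 is split.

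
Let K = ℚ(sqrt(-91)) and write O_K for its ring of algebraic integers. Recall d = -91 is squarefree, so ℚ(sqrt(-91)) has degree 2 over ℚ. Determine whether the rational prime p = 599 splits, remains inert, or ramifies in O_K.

Since -91 ≡ 1 mod 4, the ring of integers is ℤ[(1+√-91)/2] with discriminant -91.
Since gcd(599, -91) = 1 the prime 599 does not ramify.
Legendre symbol by Euler's criterion: (-91/599) ≡ (-91)^299 ≡ 1 (mod 599), i.e. (-91/599) = 1.
(-91/599) = 1, so 599 splits.

splits completely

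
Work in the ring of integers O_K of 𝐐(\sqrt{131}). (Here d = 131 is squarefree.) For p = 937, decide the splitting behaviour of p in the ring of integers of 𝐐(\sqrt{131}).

p splits

131 mod 4 = 3, hence disc K = 4·131 = 524 and O_K = ℤ[√131].
disc(K) = 524 is not divisible by 937; 937 is unramified.
Compute (131/937) via Euler: 131^((937-1)/2) mod 937 = 1, so (131/937) = 1.
(131/937) = 1, so 937 splits.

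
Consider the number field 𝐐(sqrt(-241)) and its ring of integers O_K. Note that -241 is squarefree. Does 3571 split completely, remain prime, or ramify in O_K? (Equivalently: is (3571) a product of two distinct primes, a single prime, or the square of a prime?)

split — (3571) = 𝔭₁𝔭₂ with 𝔭₁ ≠ 𝔭₂

Since -241 ≢ 1 mod 4, the ring of integers is ℤ[√-241] with discriminant 4·(-241) = -964.
disc(K) = -964 is not divisible by 3571; 3571 is unramified.
Compute (-241/3571) via Euler: 3330^((3571-1)/2) mod 3571 = 1, so (-241/3571) = 1.
d is a quadratic residue mod p, hence 3571 splits in O_K.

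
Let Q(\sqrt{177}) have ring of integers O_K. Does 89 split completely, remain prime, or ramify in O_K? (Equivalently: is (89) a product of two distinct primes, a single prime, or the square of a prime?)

177 mod 4 = 1, hence disc K = 177 and O_K = ℤ[(1+√177)/2].
Since gcd(89, 177) = 1 the prime 89 does not ramify.
Euler's criterion: 177^44 mod 89 = 1. Thus (177|89) = 1.
(177/89) = 1, so 89 splits.

89 splits in O_K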